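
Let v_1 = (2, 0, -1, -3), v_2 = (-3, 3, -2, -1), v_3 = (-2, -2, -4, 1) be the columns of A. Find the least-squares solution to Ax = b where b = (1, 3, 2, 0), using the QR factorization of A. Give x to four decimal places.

x = (-0.1372, 0.3069, -0.7424)

v_1 = (2, 0, -1, -3); ‖v_1‖ = 3.7417, so q_1 = (0.5345, 0.0000, -0.2673, -0.8018).
q_1·v_2 = 0.5345·(-3) + 0.0000·3 + (-0.2673)·(-2) + (-0.8018)·(-1) = -0.2673.
u_2 = v_2 + 0.2673·q_1 = (-2.8571, 3.0000, -2.0714, -1.2143).
‖u_2‖ = 4.7884, so q_2 = (-0.5967, 0.6265, -0.4326, -0.2536).
q_1·v_3 = 0.5345·(-2) + 0.0000·(-2) + (-0.2673)·(-4) + (-0.8018)·1 = -0.8018; q_2·v_3 = (-0.5967)·(-2) + 0.6265·(-2) + (-0.4326)·(-4) + (-0.2536)·1 = 1.4171.
u_3 = v_3 + 0.8018·q_1 − 1.4171·q_2 = (-0.7259, -2.8879, -3.6012, 0.7165).
‖u_3‖ = 4.7275, so q_3 = (-0.1535, -0.6109, -0.7618, 0.1516).
Qᵀb = (0.0000, 0.4177, -3.5097).
Back-substitute: x_3 = -3.5097/4.7275 = -0.7424.
x_2 = (0.4177 − 1.4171·(-0.7424))/4.7884 = 0.3069.
x_1 = (0.0000 + 0.2673·0.3069 + 0.8018·(-0.7424))/3.7417 = -0.1372.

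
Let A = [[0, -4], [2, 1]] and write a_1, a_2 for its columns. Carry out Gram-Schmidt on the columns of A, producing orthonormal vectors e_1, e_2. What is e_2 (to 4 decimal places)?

a_1 = (0, 2); ‖a_1‖ = 2.0000, so e_1 = (0.0000, 1.0000).
e_1·a_2 = 0.0000·(-4) + 1.0000·1 = 1.0000.
u_2 = a_2 − 1.0000·e_1 = (-4.0000, 0.0000).
‖u_2‖ = 4.0000, so e_2 = (-1.0000, 0.0000).

e_2 = (-1.0000, 0.0000)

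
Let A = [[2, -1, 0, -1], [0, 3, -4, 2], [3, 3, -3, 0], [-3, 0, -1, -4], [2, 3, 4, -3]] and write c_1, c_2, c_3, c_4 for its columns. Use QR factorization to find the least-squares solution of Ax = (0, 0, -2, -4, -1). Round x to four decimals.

x = (0.0702, -0.1570, 0.4262, 0.8408)

c_1 = (2, 0, 3, -3, 2); ‖c_1‖ = 5.0990, so e_1 = (0.3922, 0.0000, 0.5883, -0.5883, 0.3922).
e_1·c_2 = 0.3922·(-1) + 0.0000·3 + 0.5883·3 + (-0.5883)·0 + 0.3922·3 = 2.5495.
u_2 = c_2 − 2.5495·e_1 = (-2.0000, 3.0000, 1.5000, 1.5000, 2.0000).
‖u_2‖ = 4.6368, so e_2 = (-0.4313, 0.6470, 0.3235, 0.3235, 0.4313).
e_1·c_3 = 0.3922·0 + 0.0000·(-4) + 0.5883·(-3) + (-0.5883)·(-1) + 0.3922·4 = 0.3922; e_2·c_3 = (-0.4313)·0 + 0.6470·(-4) + 0.3235·(-3) + 0.3235·(-1) + 0.4313·4 = -2.1567.
u_3 = c_3 − 0.3922·e_1 + 2.1567·e_2 = (-1.0841, -2.6047, -2.5331, -0.0716, 4.7764).
‖u_3‖ = 6.0988, so e_3 = (-0.1778, -0.4271, -0.4153, -0.0117, 0.7832).
e_1·c_4 = 0.3922·(-1) + 0.0000·2 + 0.5883·0 + (-0.5883)·(-4) + 0.3922·(-3) = 0.7845; e_2·c_4 = (-0.4313)·(-1) + 0.6470·2 + 0.3235·0 + 0.3235·(-4) + 0.4313·(-3) = -0.8627; e_3·c_4 = (-0.1778)·(-1) + (-0.4271)·2 + (-0.4153)·0 + (-0.0117)·(-4) + 0.7832·(-3) = -2.9790.
u_4 = c_4 − 0.7845·e_1 + 0.8627·e_2 + 2.9790·e_3 = (-2.2093, 1.2859, -1.4198, -3.2943, -0.6025).
‖u_4‖ = 4.4459, so e_4 = (-0.4969, 0.2892, -0.3193, -0.7410, -0.1355).
Qᵀb = (0.7845, -2.3723, 0.0944, 3.7382).
Back-substitute: x_4 = 3.7382/4.4459 = 0.8408.
x_3 = (0.0944 + 2.9790·0.8408)/6.0988 = 0.4262.
x_2 = (-2.3723 + 2.1567·0.4262 + 0.8627·0.8408)/4.6368 = -0.1570.
x_1 = (0.7845 − 2.5495·(-0.1570) − 0.3922·0.4262 − 0.7845·0.8408)/5.0990 = 0.0702.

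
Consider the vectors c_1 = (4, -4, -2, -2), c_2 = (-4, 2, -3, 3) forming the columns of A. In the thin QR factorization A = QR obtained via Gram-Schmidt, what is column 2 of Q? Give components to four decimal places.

e_2 = (-0.3294, -0.0823, -0.8646, 0.3705)

c_1 = (4, -4, -2, -2); ‖c_1‖ = 6.3246, so e_1 = (0.6325, -0.6325, -0.3162, -0.3162).
e_1·c_2 = 0.6325·(-4) + (-0.6325)·2 + (-0.3162)·(-3) + (-0.3162)·3 = -3.7947.
u_2 = c_2 + 3.7947·e_1 = (-1.6000, -0.4000, -4.2000, 1.8000).
‖u_2‖ = 4.8580, so e_2 = (-0.3294, -0.0823, -0.8646, 0.3705).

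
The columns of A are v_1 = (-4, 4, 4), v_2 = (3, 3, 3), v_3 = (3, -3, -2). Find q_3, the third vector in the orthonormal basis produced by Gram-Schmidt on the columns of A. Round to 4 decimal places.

q_3 = (0.0000, -0.7071, 0.7071)

q_1 = v_1/‖v_1‖ = (-4, 4, 4)/6.9282 = (-0.5774, 0.5774, 0.5774).
r_{12} = q_1·v_2 = 1.7321.
u_2 = v_2 − 1.7321·q_1 = (4.0000, 2.0000, 2.0000).
‖u_2‖ = 4.8990, so q_2 = (0.8165, 0.4082, 0.4082).
r_{13} = q_1·v_3 = -4.6188; r_{23} = q_2·v_3 = 0.4082.
u_3 = v_3 + 4.6188·q_1 − 0.4082·q_2 = (0.0000, -0.5000, 0.5000).
‖u_3‖ = 0.7071, so q_3 = (0.0000, -0.7071, 0.7071).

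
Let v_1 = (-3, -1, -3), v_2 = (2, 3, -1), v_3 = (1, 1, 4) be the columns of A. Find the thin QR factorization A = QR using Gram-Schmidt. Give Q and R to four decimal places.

Q = [[-0.6882, 0.3025, -0.6594], [-0.2294, 0.7715, 0.5934], [-0.6882, -0.5597, 0.4616]], R = [[4.3589, -1.3765, -3.6707], [0.0000, 3.4793, -1.1648], [0.0000, 0.0000, 1.7803]]

v_1 = (-3, -1, -3); ‖v_1‖ = 4.3589, so q_1 = (-0.6882, -0.2294, -0.6882).
q_1·v_2 = (-0.6882)·2 + (-0.2294)·3 + (-0.6882)·(-1) = -1.3765.
u_2 = v_2 + 1.3765·q_1 = (1.0526, 2.6842, -1.9474).
‖u_2‖ = 3.4793, so q_2 = (0.3025, 0.7715, -0.5597).
q_1·v_3 = (-0.6882)·1 + (-0.2294)·1 + (-0.6882)·4 = -3.6707; q_2·v_3 = 0.3025·1 + 0.7715·1 + (-0.5597)·4 = -1.1648.
u_3 = v_3 + 3.6707·q_1 + 1.1648·q_2 = (-1.1739, 1.0565, 0.8217).
‖u_3‖ = 1.7803, so q_3 = (-0.6594, 0.5934, 0.4616).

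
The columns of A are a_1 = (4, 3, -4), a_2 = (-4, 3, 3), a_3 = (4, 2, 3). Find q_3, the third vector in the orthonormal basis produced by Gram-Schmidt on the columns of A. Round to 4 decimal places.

q_1 = a_1/‖a_1‖ = (4, 3, -4)/6.4031 = (0.6247, 0.4685, -0.6247).
r_{12} = q_1·a_2 = -2.9673.
u_2 = a_2 + 2.9673·q_1 = (-2.1463, 4.3902, 1.1463).
‖u_2‖ = 5.0195, so q_2 = (-0.4276, 0.8746, 0.2284).
r_{13} = q_1·a_3 = 1.5617; r_{23} = q_2·a_3 = 0.7240.
u_3 = a_3 − 1.5617·q_1 − 0.7240·q_2 = (3.3340, 0.6350, 3.8103).
‖u_3‖ = 5.1026, so q_3 = (0.6534, 0.1245, 0.7467).

q_3 = (0.6534, 0.1245, 0.7467)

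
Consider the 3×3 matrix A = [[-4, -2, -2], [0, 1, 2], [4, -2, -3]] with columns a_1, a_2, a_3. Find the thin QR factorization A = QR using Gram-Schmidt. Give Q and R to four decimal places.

Q = [[-0.7071, -0.6667, 0.2357], [0.0000, 0.3333, 0.9428], [0.7071, -0.6667, 0.2357]], R = [[5.6569, 0.0000, -0.7071], [0.0000, 3.0000, 4.0000], [0.0000, 0.0000, 0.7071]]

a_1 = (-4, 0, 4); ‖a_1‖ = 5.6569, so q_1 = (-0.7071, 0.0000, 0.7071).
q_1·a_2 = (-0.7071)·(-2) + 0.0000·1 + 0.7071·(-2) = 0.0000.
u_2 = a_2 + 0.0000·q_1 = (-2.0000, 1.0000, -2.0000).
‖u_2‖ = 3.0000, so q_2 = (-0.6667, 0.3333, -0.6667).
q_1·a_3 = (-0.7071)·(-2) + 0.0000·2 + 0.7071·(-3) = -0.7071; q_2·a_3 = (-0.6667)·(-2) + 0.3333·2 + (-0.6667)·(-3) = 4.0000.
u_3 = a_3 + 0.7071·q_1 − 4.0000·q_2 = (0.1667, 0.6667, 0.1667).
‖u_3‖ = 0.7071, so q_3 = (0.2357, 0.9428, 0.2357).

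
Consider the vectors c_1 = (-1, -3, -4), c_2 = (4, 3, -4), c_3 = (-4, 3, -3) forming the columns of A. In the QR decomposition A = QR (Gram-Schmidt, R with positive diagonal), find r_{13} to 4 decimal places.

q_1 = c_1/‖c_1‖ = (-1, -3, -4)/5.0990 = (-0.1961, -0.5883, -0.7845).
r_{13} = q_1·c_3 = 1.3728.

r_{13} = 1.3728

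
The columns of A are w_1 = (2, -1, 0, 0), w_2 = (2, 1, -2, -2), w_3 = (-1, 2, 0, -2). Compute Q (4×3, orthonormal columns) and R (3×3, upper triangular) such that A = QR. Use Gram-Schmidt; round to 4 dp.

w_1 = (2, -1, 0, 0); ‖w_1‖ = 2.2361, so q_1 = (0.8944, -0.4472, 0.0000, 0.0000).
q_1·w_2 = 0.8944·2 + (-0.4472)·1 + 0.0000·(-2) + 0.0000·(-2) = 1.3416.
u_2 = w_2 − 1.3416·q_1 = (0.8000, 1.6000, -2.0000, -2.0000).
‖u_2‖ = 3.3466, so q_2 = (0.2390, 0.4781, -0.5976, -0.5976).
q_1·w_3 = 0.8944·(-1) + (-0.4472)·2 + 0.0000·0 + 0.0000·(-2) = -1.7889; q_2·w_3 = 0.2390·(-1) + 0.4781·2 + (-0.5976)·0 + (-0.5976)·(-2) = 1.9124.
u_3 = w_3 + 1.7889·q_1 − 1.9124·q_2 = (0.1429, 0.2857, 1.1429, -0.8571).
‖u_3‖ = 1.4639, so q_3 = (0.0976, 0.1952, 0.7807, -0.5855).

Q = [[0.8944, 0.2390, 0.0976], [-0.4472, 0.4781, 0.1952], [0.0000, -0.5976, 0.7807], [0.0000, -0.5976, -0.5855]], R = [[2.2361, 1.3416, -1.7889], [0.0000, 3.3466, 1.9124], [0.0000, 0.0000, 1.4639]]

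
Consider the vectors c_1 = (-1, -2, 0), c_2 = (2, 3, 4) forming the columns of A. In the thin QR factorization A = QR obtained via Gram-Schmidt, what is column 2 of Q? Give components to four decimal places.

e_1 = c_1/‖c_1‖ = (-1, -2, 0)/2.2361 = (-0.4472, -0.8944, 0.0000).
r_{12} = e_1·c_2 = -3.5777.
u_2 = c_2 + 3.5777·e_1 = (0.4000, -0.2000, 4.0000).
‖u_2‖ = 4.0249, so e_2 = (0.0994, -0.0497, 0.9938).

e_2 = (0.0994, -0.0497, 0.9938)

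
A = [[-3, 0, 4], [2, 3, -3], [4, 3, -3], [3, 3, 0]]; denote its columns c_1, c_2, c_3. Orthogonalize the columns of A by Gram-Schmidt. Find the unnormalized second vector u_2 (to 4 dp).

c_1 = (-3, 2, 4, 3); ‖c_1‖ = 6.1644, so q_1 = (-0.4867, 0.3244, 0.6489, 0.4867).
q_1·c_2 = (-0.4867)·0 + 0.3244·3 + 0.6489·3 + 0.4867·3 = 4.3800.
u_2 = c_2 − 4.3800·q_1 = (2.1316, 1.5789, 0.1579, 0.8684).

u_2 = (2.1316, 1.5789, 0.1579, 0.8684)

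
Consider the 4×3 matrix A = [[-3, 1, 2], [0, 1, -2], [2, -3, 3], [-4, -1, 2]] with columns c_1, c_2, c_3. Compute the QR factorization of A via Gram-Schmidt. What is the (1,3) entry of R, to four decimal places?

r_{13} = -1.4856

e_1 = c_1/‖c_1‖ = (-3, 0, 2, -4)/5.3852 = (-0.5571, 0.0000, 0.3714, -0.7428).
r_{13} = e_1·c_3 = -1.4856.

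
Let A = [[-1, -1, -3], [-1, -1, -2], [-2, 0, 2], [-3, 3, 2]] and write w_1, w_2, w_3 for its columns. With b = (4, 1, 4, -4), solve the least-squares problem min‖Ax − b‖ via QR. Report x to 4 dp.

x = (-1.2240, -2.8692, 0.5448)

w_1 = (-1, -1, -2, -3); ‖w_1‖ = 3.8730, so e_1 = (-0.2582, -0.2582, -0.5164, -0.7746).
e_1·w_2 = (-0.2582)·(-1) + (-0.2582)·(-1) + (-0.5164)·0 + (-0.7746)·3 = -1.8074.
u_2 = w_2 + 1.8074·e_1 = (-1.4667, -1.4667, -0.9333, 1.6000).
‖u_2‖ = 2.7809, so e_2 = (-0.5274, -0.5274, -0.3356, 0.5754).
e_1·w_3 = (-0.2582)·(-3) + (-0.2582)·(-2) + (-0.5164)·2 + (-0.7746)·2 = -1.2910; e_2·w_3 = (-0.5274)·(-3) + (-0.5274)·(-2) + (-0.3356)·2 + 0.5754·2 = 3.1165.
u_3 = w_3 + 1.2910·e_1 − 3.1165·e_2 = (-1.6897, -0.6897, 2.3793, -0.7931).
‖u_3‖ = 3.1017, so e_3 = (-0.5447, -0.2223, 0.7671, -0.2557).
Qᵀb = (-0.2582, -6.2810, 1.6898).
Back-substitute: x_3 = 1.6898/3.1017 = 0.5448.
x_2 = (-6.2810 − 3.1165·0.5448)/2.7809 = -2.8692.
x_1 = (-0.2582 + 1.8074·(-2.8692) + 1.2910·0.5448)/3.8730 = -1.2240.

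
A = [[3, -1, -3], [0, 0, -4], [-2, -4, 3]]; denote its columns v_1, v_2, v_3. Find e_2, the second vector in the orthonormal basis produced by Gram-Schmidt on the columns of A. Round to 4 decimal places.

e_1 = v_1/‖v_1‖ = (3, 0, -2)/3.6056 = (0.8321, 0.0000, -0.5547).
r_{12} = e_1·v_2 = 1.3868.
u_2 = v_2 − 1.3868·e_1 = (-2.1538, 0.0000, -3.2308).
‖u_2‖ = 3.8829, so e_2 = (-0.5547, 0.0000, -0.8321).

e_2 = (-0.5547, 0.0000, -0.8321)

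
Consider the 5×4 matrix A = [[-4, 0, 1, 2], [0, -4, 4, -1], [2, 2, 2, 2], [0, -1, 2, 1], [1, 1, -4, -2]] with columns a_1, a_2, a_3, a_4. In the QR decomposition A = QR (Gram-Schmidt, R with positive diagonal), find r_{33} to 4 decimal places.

e_1 = a_1/‖a_1‖ = (-4, 0, 2, 0, 1)/4.5826 = (-0.8729, 0.0000, 0.4364, 0.0000, 0.2182).
r_{12} = e_1·a_2 = 1.0911.
u_2 = a_2 − 1.0911·e_1 = (0.9524, -4.0000, 1.5238, -1.0000, 0.7619).
‖u_2‖ = 4.5617, so e_2 = (0.2088, -0.8769, 0.3340, -0.2192, 0.1670).
r_{13} = e_1·a_3 = -0.8729; r_{23} = e_2·a_3 = -3.7371.
u_3 = a_3 + 0.8729·e_1 + 3.7371·e_2 = (1.0183, 0.7231, 3.6293, 1.1808, -3.1854).
r_{33} = ‖u_3‖ = 5.1257.

r_{33} = 5.1257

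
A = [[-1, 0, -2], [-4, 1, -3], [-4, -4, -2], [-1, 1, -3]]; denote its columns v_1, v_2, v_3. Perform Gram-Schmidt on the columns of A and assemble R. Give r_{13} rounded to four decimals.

v_1 = (-1, -4, -4, -1); ‖v_1‖ = 5.8310, so e_1 = (-0.1715, -0.6860, -0.6860, -0.1715).
r_{13} = e_1·v_3 = 4.2875.

r_{13} = 4.2875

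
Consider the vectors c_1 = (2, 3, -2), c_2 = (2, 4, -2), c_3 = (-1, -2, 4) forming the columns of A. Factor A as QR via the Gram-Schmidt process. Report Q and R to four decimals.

c_1 = (2, 3, -2); ‖c_1‖ = 4.1231, so e_1 = (0.4851, 0.7276, -0.4851).
e_1·c_2 = 0.4851·2 + 0.7276·4 + (-0.4851)·(-2) = 4.8507.
u_2 = c_2 − 4.8507·e_1 = (-0.3529, 0.4706, 0.3529).
‖u_2‖ = 0.6860, so e_2 = (-0.5145, 0.6860, 0.5145).
e_1·c_3 = 0.4851·(-1) + 0.7276·(-2) + (-0.4851)·4 = -3.8806; e_2·c_3 = (-0.5145)·(-1) + 0.6860·(-2) + 0.5145·4 = 1.2005.
u_3 = c_3 + 3.8806·e_1 − 1.2005·e_2 = (1.5000, 0.0000, 1.5000).
‖u_3‖ = 2.1213, so e_3 = (0.7071, 0.0000, 0.7071).

Q = [[0.4851, -0.5145, 0.7071], [0.7276, 0.6860, 0.0000], [-0.4851, 0.5145, 0.7071]], R = [[4.1231, 4.8507, -3.8806], [0.0000, 0.6860, 1.2005], [0.0000, 0.0000, 2.1213]]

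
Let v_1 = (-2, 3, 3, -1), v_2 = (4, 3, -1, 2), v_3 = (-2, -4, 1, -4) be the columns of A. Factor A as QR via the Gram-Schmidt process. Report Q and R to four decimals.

Q = [[-0.4170, 0.6747, 0.5507], [0.6255, 0.6506, -0.1292], [0.6255, -0.0883, 0.2326], [-0.2085, 0.3373, -0.7912]], R = [[4.7958, -0.8341, -0.2085], [0.0000, 5.4133, -5.3893], [0.0000, 0.0000, 2.8129]]

v_1 = (-2, 3, 3, -1); ‖v_1‖ = 4.7958, so e_1 = (-0.4170, 0.6255, 0.6255, -0.2085).
e_1·v_2 = (-0.4170)·4 + 0.6255·3 + 0.6255·(-1) + (-0.2085)·2 = -0.8341.
u_2 = v_2 + 0.8341·e_1 = (3.6522, 3.5217, -0.4783, 1.8261).
‖u_2‖ = 5.4133, so e_2 = (0.6747, 0.6506, -0.0883, 0.3373).
e_1·v_3 = (-0.4170)·(-2) + 0.6255·(-4) + 0.6255·1 + (-0.2085)·(-4) = -0.2085; e_2·v_3 = 0.6747·(-2) + 0.6506·(-4) + (-0.0883)·1 + 0.3373·(-4) = -5.3893.
u_3 = v_3 + 0.2085·e_1 + 5.3893·e_2 = (1.5490, -0.3635, 0.6543, -2.2255).
‖u_3‖ = 2.8129, so e_3 = (0.5507, -0.1292, 0.2326, -0.7912).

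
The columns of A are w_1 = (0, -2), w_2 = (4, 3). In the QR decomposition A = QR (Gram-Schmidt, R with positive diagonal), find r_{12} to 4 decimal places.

w_1 = (0, -2); ‖w_1‖ = 2.0000, so q_1 = (0.0000, -1.0000).
r_{12} = q_1·w_2 = -3.0000.

r_{12} = -3.0000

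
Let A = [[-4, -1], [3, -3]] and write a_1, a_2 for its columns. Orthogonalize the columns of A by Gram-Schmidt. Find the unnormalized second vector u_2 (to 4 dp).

u_2 = (-1.8000, -2.4000)

a_1 = (-4, 3); ‖a_1‖ = 5.0000, so e_1 = (-0.8000, 0.6000).
e_1·a_2 = (-0.8000)·(-1) + 0.6000·(-3) = -1.0000.
u_2 = a_2 + 1.0000·e_1 = (-1.8000, -2.4000).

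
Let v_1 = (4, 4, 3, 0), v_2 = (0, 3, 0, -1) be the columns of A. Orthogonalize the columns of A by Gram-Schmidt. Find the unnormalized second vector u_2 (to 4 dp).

u_2 = (-1.1707, 1.8293, -0.8780, -1.0000)

v_1 = (4, 4, 3, 0); ‖v_1‖ = 6.4031, so e_1 = (0.6247, 0.6247, 0.4685, 0.0000).
e_1·v_2 = 0.6247·0 + 0.6247·3 + 0.4685·0 + 0.0000·(-1) = 1.8741.
u_2 = v_2 − 1.8741·e_1 = (-1.1707, 1.8293, -0.8780, -1.0000).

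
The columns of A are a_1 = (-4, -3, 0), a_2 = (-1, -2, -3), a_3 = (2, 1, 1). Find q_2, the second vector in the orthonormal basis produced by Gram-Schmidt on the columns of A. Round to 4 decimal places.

q_1 = a_1/‖a_1‖ = (-4, -3, 0)/5.0000 = (-0.8000, -0.6000, 0.0000).
r_{12} = q_1·a_2 = 2.0000.
u_2 = a_2 − 2.0000·q_1 = (0.6000, -0.8000, -3.0000).
‖u_2‖ = 3.1623, so q_2 = (0.1897, -0.2530, -0.9487).

q_2 = (0.1897, -0.2530, -0.9487)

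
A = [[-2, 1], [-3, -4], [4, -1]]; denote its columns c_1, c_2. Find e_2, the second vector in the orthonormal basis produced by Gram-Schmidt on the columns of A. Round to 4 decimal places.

c_1 = (-2, -3, 4); ‖c_1‖ = 5.3852, so e_1 = (-0.3714, -0.5571, 0.7428).
e_1·c_2 = (-0.3714)·1 + (-0.5571)·(-4) + 0.7428·(-1) = 1.1142.
u_2 = c_2 − 1.1142·e_1 = (1.4138, -3.3793, -1.8276).
‖u_2‖ = 4.0937, so e_2 = (0.3454, -0.8255, -0.4464).

e_2 = (0.3454, -0.8255, -0.4464)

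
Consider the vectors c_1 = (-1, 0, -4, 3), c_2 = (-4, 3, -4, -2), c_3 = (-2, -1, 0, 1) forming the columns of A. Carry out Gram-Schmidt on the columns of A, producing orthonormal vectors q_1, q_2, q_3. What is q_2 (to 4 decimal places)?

q_1 = c_1/‖c_1‖ = (-1, 0, -4, 3)/5.0990 = (-0.1961, 0.0000, -0.7845, 0.5883).
r_{12} = q_1·c_2 = 2.7456.
u_2 = c_2 − 2.7456·q_1 = (-3.4615, 3.0000, -1.8462, -3.6154).
‖u_2‖ = 6.1206, so q_2 = (-0.5656, 0.4901, -0.3016, -0.5907).

q_2 = (-0.5656, 0.4901, -0.3016, -0.5907)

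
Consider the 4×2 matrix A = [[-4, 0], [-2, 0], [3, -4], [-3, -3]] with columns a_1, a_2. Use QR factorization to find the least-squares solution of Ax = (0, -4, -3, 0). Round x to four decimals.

x = (0.0117, 0.4814)

a_1 = (-4, -2, 3, -3); ‖a_1‖ = 6.1644, so q_1 = (-0.6489, -0.3244, 0.4867, -0.4867).
q_1·a_2 = (-0.6489)·0 + (-0.3244)·0 + 0.4867·(-4) + (-0.4867)·(-3) = -0.4867.
u_2 = a_2 + 0.4867·q_1 = (-0.3158, -0.1579, -3.7632, -3.2368).
‖u_2‖ = 4.9763, so q_2 = (-0.0635, -0.0317, -0.7562, -0.6505).
Qᵀb = (-0.1622, 2.3956).
Back-substitute: x_2 = 2.3956/4.9763 = 0.4814.
x_1 = (-0.1622 + 0.4867·0.4814)/6.1644 = 0.0117.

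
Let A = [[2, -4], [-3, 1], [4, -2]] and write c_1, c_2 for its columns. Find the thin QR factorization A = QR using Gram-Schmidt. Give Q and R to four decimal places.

Q = [[0.3714, -0.9197], [-0.5571, -0.3302], [0.7428, 0.2122]], R = [[5.3852, -3.5282], [0.0000, 2.9243]]

c_1 = (2, -3, 4); ‖c_1‖ = 5.3852, so e_1 = (0.3714, -0.5571, 0.7428).
e_1·c_2 = 0.3714·(-4) + (-0.5571)·1 + 0.7428·(-2) = -3.5282.
u_2 = c_2 + 3.5282·e_1 = (-2.6897, -0.9655, 0.6207).
‖u_2‖ = 2.9243, so e_2 = (-0.9197, -0.3302, 0.2122).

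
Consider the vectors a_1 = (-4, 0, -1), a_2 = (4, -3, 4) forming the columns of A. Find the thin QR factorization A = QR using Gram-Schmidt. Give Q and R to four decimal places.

q_1 = a_1/‖a_1‖ = (-4, 0, -1)/4.1231 = (-0.9701, 0.0000, -0.2425).
r_{12} = q_1·a_2 = -4.8507.
u_2 = a_2 + 4.8507·q_1 = (-0.7059, -3.0000, 2.8235).
‖u_2‖ = 4.1798, so q_2 = (-0.1689, -0.7177, 0.6755).

Q = [[-0.9701, -0.1689], [0.0000, -0.7177], [-0.2425, 0.6755]], R = [[4.1231, -4.8507], [0.0000, 4.1798]]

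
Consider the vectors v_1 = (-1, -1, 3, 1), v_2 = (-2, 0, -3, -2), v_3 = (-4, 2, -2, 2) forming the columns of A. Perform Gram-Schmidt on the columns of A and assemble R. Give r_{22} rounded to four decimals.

r_{22} = 3.2016

q_1 = v_1/‖v_1‖ = (-1, -1, 3, 1)/3.4641 = (-0.2887, -0.2887, 0.8660, 0.2887).
r_{12} = q_1·v_2 = -2.5981.
u_2 = v_2 + 2.5981·q_1 = (-2.7500, -0.7500, -0.7500, -1.2500).
r_{22} = ‖u_2‖ = 3.2016.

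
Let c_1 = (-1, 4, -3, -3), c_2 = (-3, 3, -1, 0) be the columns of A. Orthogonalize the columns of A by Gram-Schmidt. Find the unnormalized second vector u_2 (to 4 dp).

c_1 = (-1, 4, -3, -3); ‖c_1‖ = 5.9161, so e_1 = (-0.1690, 0.6761, -0.5071, -0.5071).
e_1·c_2 = (-0.1690)·(-3) + 0.6761·3 + (-0.5071)·(-1) + (-0.5071)·0 = 3.0426.
u_2 = c_2 − 3.0426·e_1 = (-2.4857, 0.9429, 0.5429, 1.5429).

u_2 = (-2.4857, 0.9429, 0.5429, 1.5429)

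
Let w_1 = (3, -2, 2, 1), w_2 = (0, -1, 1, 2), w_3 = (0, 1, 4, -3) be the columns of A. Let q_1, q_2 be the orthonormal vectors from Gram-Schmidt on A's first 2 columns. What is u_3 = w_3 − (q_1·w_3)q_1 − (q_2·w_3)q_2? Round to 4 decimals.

u_3 = (-1.5000, 1.0000, 4.0000, -1.5000)

q_1 = w_1/‖w_1‖ = (3, -2, 2, 1)/4.2426 = (0.7071, -0.4714, 0.4714, 0.2357).
r_{12} = q_1·w_2 = 1.4142.
u_2 = w_2 − 1.4142·q_1 = (-1.0000, -0.3333, 0.3333, 1.6667).
‖u_2‖ = 2.0000, so q_2 = (-0.5000, -0.1667, 0.1667, 0.8333).
r_{13} = q_1·w_3 = 0.7071; r_{23} = q_2·w_3 = -2.0000.
u_3 = w_3 − 0.7071·q_1 + 2.0000·q_2 = (-1.5000, 1.0000, 4.0000, -1.5000).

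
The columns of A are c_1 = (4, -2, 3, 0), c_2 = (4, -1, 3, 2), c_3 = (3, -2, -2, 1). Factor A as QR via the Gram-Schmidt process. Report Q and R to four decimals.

c_1 = (4, -2, 3, 0); ‖c_1‖ = 5.3852, so e_1 = (0.7428, -0.3714, 0.5571, 0.0000).
e_1·c_2 = 0.7428·4 + (-0.3714)·(-1) + 0.5571·3 + 0.0000·2 = 5.0138.
u_2 = c_2 − 5.0138·e_1 = (0.2759, 0.8621, 0.2069, 2.0000).
‖u_2‖ = 2.2050, so e_2 = (0.1251, 0.3910, 0.0938, 0.9070).
e_1·c_3 = 0.7428·3 + (-0.3714)·(-2) + 0.5571·(-2) + 0.0000·1 = 1.8570; e_2·c_3 = 0.1251·3 + 0.3910·(-2) + 0.0938·(-2) + 0.9070·1 = 0.3128.
u_3 = c_3 − 1.8570·e_1 − 0.3128·e_2 = (1.5816, -1.4326, -3.0638, 0.7163).
‖u_3‖ = 3.8018, so e_3 = (0.4160, -0.3768, -0.8059, 0.1884).

Q = [[0.7428, 0.1251, 0.4160], [-0.3714, 0.3910, -0.3768], [0.5571, 0.0938, -0.8059], [0.0000, 0.9070, 0.1884]], R = [[5.3852, 5.0138, 1.8570], [0.0000, 2.2050, 0.3128], [0.0000, 0.0000, 3.8018]]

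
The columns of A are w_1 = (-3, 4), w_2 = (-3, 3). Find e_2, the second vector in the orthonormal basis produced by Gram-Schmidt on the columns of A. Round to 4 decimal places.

e_2 = (-0.8000, -0.6000)

e_1 = w_1/‖w_1‖ = (-3, 4)/5.0000 = (-0.6000, 0.8000).
r_{12} = e_1·w_2 = 4.2000.
u_2 = w_2 − 4.2000·e_1 = (-0.4800, -0.3600).
‖u_2‖ = 0.6000, so e_2 = (-0.8000, -0.6000).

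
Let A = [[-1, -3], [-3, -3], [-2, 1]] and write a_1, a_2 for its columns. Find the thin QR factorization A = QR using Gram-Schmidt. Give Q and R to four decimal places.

Q = [[-0.2673, -0.6638], [-0.8018, -0.2489], [-0.5345, 0.7053]], R = [[3.7417, 2.6726], [0.0000, 3.4434]]

a_1 = (-1, -3, -2); ‖a_1‖ = 3.7417, so q_1 = (-0.2673, -0.8018, -0.5345).
q_1·a_2 = (-0.2673)·(-3) + (-0.8018)·(-3) + (-0.5345)·1 = 2.6726.
u_2 = a_2 − 2.6726·q_1 = (-2.2857, -0.8571, 2.4286).
‖u_2‖ = 3.4434, so q_2 = (-0.6638, -0.2489, 0.7053).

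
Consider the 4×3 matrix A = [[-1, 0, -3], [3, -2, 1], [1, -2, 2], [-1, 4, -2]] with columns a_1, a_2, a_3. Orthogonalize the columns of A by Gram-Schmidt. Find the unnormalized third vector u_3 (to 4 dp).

a_1 = (-1, 3, 1, -1); ‖a_1‖ = 3.4641, so e_1 = (-0.2887, 0.8660, 0.2887, -0.2887).
e_1·a_2 = (-0.2887)·0 + 0.8660·(-2) + 0.2887·(-2) + (-0.2887)·4 = -3.4641.
u_2 = a_2 + 3.4641·e_1 = (-1.0000, 1.0000, -1.0000, 3.0000).
‖u_2‖ = 3.4641, so e_2 = (-0.2887, 0.2887, -0.2887, 0.8660).
e_1·a_3 = (-0.2887)·(-3) + 0.8660·1 + 0.2887·2 + (-0.2887)·(-2) = 2.8868; e_2·a_3 = (-0.2887)·(-3) + 0.2887·1 + (-0.2887)·2 + 0.8660·(-2) = -1.1547.
u_3 = a_3 − 2.8868·e_1 + 1.1547·e_2 = (-2.5000, -1.1667, 0.8333, -0.1667).

u_3 = (-2.5000, -1.1667, 0.8333, -0.1667)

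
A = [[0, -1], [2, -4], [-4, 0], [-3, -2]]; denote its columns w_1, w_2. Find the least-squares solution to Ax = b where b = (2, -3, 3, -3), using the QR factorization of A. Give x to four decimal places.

w_1 = (0, 2, -4, -3); ‖w_1‖ = 5.3852, so e_1 = (0.0000, 0.3714, -0.7428, -0.5571).
e_1·w_2 = 0.0000·(-1) + 0.3714·(-4) + (-0.7428)·0 + (-0.5571)·(-2) = -0.3714.
u_2 = w_2 + 0.3714·e_1 = (-1.0000, -3.8621, -0.2759, -2.2069).
‖u_2‖ = 4.5675, so e_2 = (-0.2189, -0.8456, -0.0604, -0.4832).
Qᵀb = (-1.6713, 3.3671).
Back-substitute: x_2 = 3.3671/4.5675 = 0.7372.
x_1 = (-1.6713 + 0.3714·0.7372)/5.3852 = -0.2595.

x = (-0.2595, 0.7372)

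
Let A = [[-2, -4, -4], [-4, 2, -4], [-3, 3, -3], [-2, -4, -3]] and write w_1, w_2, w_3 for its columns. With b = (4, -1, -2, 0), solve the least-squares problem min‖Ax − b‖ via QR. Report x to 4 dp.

e_1 = w_1/‖w_1‖ = (-2, -4, -3, -2)/5.7446 = (-0.3482, -0.6963, -0.5222, -0.3482).
r_{12} = e_1·w_2 = -0.1741.
u_2 = w_2 + 0.1741·e_1 = (-4.0606, 1.8788, 2.9091, -4.0606).
‖u_2‖ = 6.7059, so e_2 = (-0.6055, 0.2802, 0.4338, -0.6055).
r_{13} = e_1·w_3 = 6.7890; r_{23} = e_2·w_3 = 1.8166.
u_3 = w_3 − 6.7890·e_1 − 1.8166·e_2 = (-0.5364, 0.2183, -0.2426, 0.4636).
‖u_3‖ = 0.7805, so e_3 = (-0.6872, 0.2797, -0.3108, 0.5940).
Qᵀb = (0.3482, -3.5699, -2.4071).
Back-substitute: x_3 = -2.4071/0.7805 = -3.0841.
x_2 = (-3.5699 − 1.8166·(-3.0841))/6.7059 = 0.3031.
x_1 = (0.3482 + 0.1741·0.3031 − 6.7890·(-3.0841))/5.7446 = 3.7146.

x = (3.7146, 0.3031, -3.0841)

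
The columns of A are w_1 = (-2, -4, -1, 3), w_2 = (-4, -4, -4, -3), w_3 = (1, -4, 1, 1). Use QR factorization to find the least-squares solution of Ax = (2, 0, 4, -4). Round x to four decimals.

q_1 = w_1/‖w_1‖ = (-2, -4, -1, 3)/5.4772 = (-0.3651, -0.7303, -0.1826, 0.5477).
r_{12} = q_1·w_2 = 3.4689.
u_2 = w_2 − 3.4689·q_1 = (-2.7333, -1.4667, -3.3667, -4.9000).
‖u_2‖ = 6.7057, so q_2 = (-0.4076, -0.2187, -0.5021, -0.7307).
r_{13} = q_1·w_3 = 2.9212; r_{23} = q_2·w_3 = -0.7655.
u_3 = w_3 − 2.9212·q_1 + 0.7655·q_2 = (1.7546, -2.0341, 1.1490, -1.1594).
‖u_3‖ = 3.1434, so q_3 = (0.5582, -0.6471, 0.3655, -0.3688).
Qᵀb = (-3.6515, 0.0994, 4.0539).
Back-substitute: x_3 = 4.0539/3.1434 = 1.2897.
x_2 = (0.0994 + 0.7655·1.2897)/6.7057 = 0.1621.
x_1 = (-3.6515 − 3.4689·0.1621 − 2.9212·1.2897)/5.4772 = -1.4571.

x = (-1.4571, 0.1621, 1.2897)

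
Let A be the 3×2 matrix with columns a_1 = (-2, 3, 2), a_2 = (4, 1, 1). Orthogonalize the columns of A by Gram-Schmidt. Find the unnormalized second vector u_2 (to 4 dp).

a_1 = (-2, 3, 2); ‖a_1‖ = 4.1231, so q_1 = (-0.4851, 0.7276, 0.4851).
q_1·a_2 = (-0.4851)·4 + 0.7276·1 + 0.4851·1 = -0.7276.
u_2 = a_2 + 0.7276·q_1 = (3.6471, 1.5294, 1.3529).

u_2 = (3.6471, 1.5294, 1.3529)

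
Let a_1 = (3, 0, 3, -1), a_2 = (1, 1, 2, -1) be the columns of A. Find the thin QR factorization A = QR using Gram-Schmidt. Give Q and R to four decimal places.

a_1 = (3, 0, 3, -1); ‖a_1‖ = 4.3589, so e_1 = (0.6882, 0.0000, 0.6882, -0.2294).
e_1·a_2 = 0.6882·1 + 0.0000·1 + 0.6882·2 + (-0.2294)·(-1) = 2.2942.
u_2 = a_2 − 2.2942·e_1 = (-0.5789, 1.0000, 0.4211, -0.4737).
‖u_2‖ = 1.3179, so e_2 = (-0.4393, 0.7588, 0.3195, -0.3594).

Q = [[0.6882, -0.4393], [0.0000, 0.7588], [0.6882, 0.3195], [-0.2294, -0.3594]], R = [[4.3589, 2.2942], [0.0000, 1.3179]]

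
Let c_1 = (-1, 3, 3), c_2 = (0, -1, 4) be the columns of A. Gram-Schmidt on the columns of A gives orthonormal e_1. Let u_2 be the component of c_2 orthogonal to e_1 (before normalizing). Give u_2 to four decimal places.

c_1 = (-1, 3, 3); ‖c_1‖ = 4.3589, so e_1 = (-0.2294, 0.6882, 0.6882).
e_1·c_2 = (-0.2294)·0 + 0.6882·(-1) + 0.6882·4 = 2.0647.
u_2 = c_2 − 2.0647·e_1 = (0.4737, -2.4211, 2.5789).

u_2 = (0.4737, -2.4211, 2.5789)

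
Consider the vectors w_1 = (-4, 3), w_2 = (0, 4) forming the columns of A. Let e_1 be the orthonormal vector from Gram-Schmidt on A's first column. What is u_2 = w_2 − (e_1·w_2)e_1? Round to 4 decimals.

u_2 = (1.9200, 2.5600)

e_1 = w_1/‖w_1‖ = (-4, 3)/5.0000 = (-0.8000, 0.6000).
r_{12} = e_1·w_2 = 2.4000.
u_2 = w_2 − 2.4000·e_1 = (1.9200, 2.5600).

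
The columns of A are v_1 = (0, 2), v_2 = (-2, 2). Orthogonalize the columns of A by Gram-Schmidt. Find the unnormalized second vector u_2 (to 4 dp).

v_1 = (0, 2); ‖v_1‖ = 2.0000, so q_1 = (0.0000, 1.0000).
q_1·v_2 = 0.0000·(-2) + 1.0000·2 = 2.0000.
u_2 = v_2 − 2.0000·q_1 = (-2.0000, 0.0000).

u_2 = (-2.0000, 0.0000)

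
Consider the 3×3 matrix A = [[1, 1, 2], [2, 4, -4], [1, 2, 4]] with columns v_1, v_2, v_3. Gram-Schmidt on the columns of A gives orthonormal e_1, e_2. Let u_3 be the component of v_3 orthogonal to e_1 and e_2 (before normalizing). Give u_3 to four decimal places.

v_1 = (1, 2, 1); ‖v_1‖ = 2.4495, so e_1 = (0.4082, 0.8165, 0.4082).
e_1·v_2 = 0.4082·1 + 0.8165·4 + 0.4082·2 = 4.4907.
u_2 = v_2 − 4.4907·e_1 = (-0.8333, 0.3333, 0.1667).
‖u_2‖ = 0.9129, so e_2 = (-0.9129, 0.3651, 0.1826).
e_1·v_3 = 0.4082·2 + 0.8165·(-4) + 0.4082·4 = -0.8165; e_2·v_3 = (-0.9129)·2 + 0.3651·(-4) + 0.1826·4 = -2.5560.
u_3 = v_3 + 0.8165·e_1 + 2.5560·e_2 = (0.0000, -2.4000, 4.8000).

u_3 = (0.0000, -2.4000, 4.8000)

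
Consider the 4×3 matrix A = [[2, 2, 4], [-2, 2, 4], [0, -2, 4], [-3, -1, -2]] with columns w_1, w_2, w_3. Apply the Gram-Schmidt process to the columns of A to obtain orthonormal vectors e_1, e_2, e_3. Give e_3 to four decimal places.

e_3 = (0.3205, 0.4579, 0.8242, -0.0916)

w_1 = (2, -2, 0, -3); ‖w_1‖ = 4.1231, so e_1 = (0.4851, -0.4851, 0.0000, -0.7276).
e_1·w_2 = 0.4851·2 + (-0.4851)·2 + 0.0000·(-2) + (-0.7276)·(-1) = 0.7276.
u_2 = w_2 − 0.7276·e_1 = (1.6471, 2.3529, -2.0000, -0.4706).
‖u_2‖ = 3.5314, so e_2 = (0.4664, 0.6663, -0.5664, -0.1333).
e_1·w_3 = 0.4851·4 + (-0.4851)·4 + 0.0000·4 + (-0.7276)·(-2) = 1.4552; e_2·w_3 = 0.4664·4 + 0.6663·4 + (-0.5664)·4 + (-0.1333)·(-2) = 2.5319.
u_3 = w_3 − 1.4552·e_1 − 2.5319·e_2 = (2.1132, 3.0189, 5.4340, -0.6038).
‖u_3‖ = 6.5933, so e_3 = (0.3205, 0.4579, 0.8242, -0.0916).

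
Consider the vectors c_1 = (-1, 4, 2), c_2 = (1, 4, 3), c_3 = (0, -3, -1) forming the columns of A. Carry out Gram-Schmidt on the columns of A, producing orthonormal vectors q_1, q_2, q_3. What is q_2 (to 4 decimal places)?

q_2 = (0.8944, 0.0000, 0.4472)

q_1 = c_1/‖c_1‖ = (-1, 4, 2)/4.5826 = (-0.2182, 0.8729, 0.4364).
r_{12} = q_1·c_2 = 4.5826.
u_2 = c_2 − 4.5826·q_1 = (2.0000, 0.0000, 1.0000).
‖u_2‖ = 2.2361, so q_2 = (0.8944, 0.0000, 0.4472).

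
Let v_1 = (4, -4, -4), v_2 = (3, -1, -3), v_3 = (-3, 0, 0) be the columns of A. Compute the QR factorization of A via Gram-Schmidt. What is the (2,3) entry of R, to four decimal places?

r_{23} = -1.2247

v_1 = (4, -4, -4); ‖v_1‖ = 6.9282, so e_1 = (0.5774, -0.5774, -0.5774).
e_1·v_2 = 0.5774·3 + (-0.5774)·(-1) + (-0.5774)·(-3) = 4.0415.
u_2 = v_2 − 4.0415·e_1 = (0.6667, 1.3333, -0.6667).
‖u_2‖ = 1.6330, so e_2 = (0.4082, 0.8165, -0.4082).
r_{23} = e_2·v_3 = -1.2247.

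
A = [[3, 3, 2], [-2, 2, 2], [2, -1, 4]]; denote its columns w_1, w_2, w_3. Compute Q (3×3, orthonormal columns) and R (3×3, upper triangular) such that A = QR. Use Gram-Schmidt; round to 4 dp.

Q = [[0.7276, 0.6731, -0.1322], [-0.4851, 0.6411, 0.5947], [0.4851, -0.3686, 0.7930]], R = [[4.1231, 0.7276, 2.4254], [0.0000, 3.6702, 1.1540], [0.0000, 0.0000, 4.0971]]

w_1 = (3, -2, 2); ‖w_1‖ = 4.1231, so e_1 = (0.7276, -0.4851, 0.4851).
e_1·w_2 = 0.7276·3 + (-0.4851)·2 + 0.4851·(-1) = 0.7276.
u_2 = w_2 − 0.7276·e_1 = (2.4706, 2.3529, -1.3529).
‖u_2‖ = 3.6702, so e_2 = (0.6731, 0.6411, -0.3686).
e_1·w_3 = 0.7276·2 + (-0.4851)·2 + 0.4851·4 = 2.4254; e_2·w_3 = 0.6731·2 + 0.6411·2 + (-0.3686)·4 = 1.1540.
u_3 = w_3 − 2.4254·e_1 − 1.1540·e_2 = (-0.5415, 2.4367, 3.2489).
‖u_3‖ = 4.0971, so e_3 = (-0.1322, 0.5947, 0.7930).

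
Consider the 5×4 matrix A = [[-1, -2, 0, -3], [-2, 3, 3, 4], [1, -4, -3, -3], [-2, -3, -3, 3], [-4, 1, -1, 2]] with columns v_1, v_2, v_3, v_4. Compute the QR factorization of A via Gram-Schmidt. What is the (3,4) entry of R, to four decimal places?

r_{34} = -1.3455

v_1 = (-1, -2, 1, -2, -4); ‖v_1‖ = 5.0990, so q_1 = (-0.1961, -0.3922, 0.1961, -0.3922, -0.7845).
q_1·v_2 = (-0.1961)·(-2) + (-0.3922)·3 + 0.1961·(-4) + (-0.3922)·(-3) + (-0.7845)·1 = -1.1767.
u_2 = v_2 + 1.1767·q_1 = (-2.2308, 2.5385, -3.7692, -3.4615, 0.0769).
‖u_2‖ = 6.1331, so q_2 = (-0.3637, 0.4139, -0.6146, -0.5644, 0.0125).
q_1·v_3 = (-0.1961)·0 + (-0.3922)·3 + 0.1961·(-3) + (-0.3922)·(-3) + (-0.7845)·(-1) = 0.1961; q_2·v_3 = (-0.3637)·0 + 0.4139·3 + (-0.6146)·(-3) + (-0.5644)·(-3) + 0.0125·(-1) = 4.7660.
u_3 = v_3 − 0.1961·q_1 − 4.7660·q_2 = (1.7720, 1.1043, -0.1094, -0.2331, -0.9059).
‖u_3‖ = 2.2905, so q_3 = (0.7736, 0.4821, -0.0478, -0.1018, -0.3955).
r_{34} = q_3·v_4 = -1.3455.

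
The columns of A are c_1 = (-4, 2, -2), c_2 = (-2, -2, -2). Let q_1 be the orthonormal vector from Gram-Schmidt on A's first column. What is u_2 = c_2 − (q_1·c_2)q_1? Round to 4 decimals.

u_2 = (-0.6667, -2.6667, -1.3333)

q_1 = c_1/‖c_1‖ = (-4, 2, -2)/4.8990 = (-0.8165, 0.4082, -0.4082).
r_{12} = q_1·c_2 = 1.6330.
u_2 = c_2 − 1.6330·q_1 = (-0.6667, -2.6667, -1.3333).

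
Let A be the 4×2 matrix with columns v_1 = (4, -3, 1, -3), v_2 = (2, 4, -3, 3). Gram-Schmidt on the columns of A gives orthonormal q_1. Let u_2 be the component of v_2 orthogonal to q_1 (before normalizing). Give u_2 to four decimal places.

u_2 = (3.8286, 2.6286, -2.5429, 1.6286)

v_1 = (4, -3, 1, -3); ‖v_1‖ = 5.9161, so q_1 = (0.6761, -0.5071, 0.1690, -0.5071).
q_1·v_2 = 0.6761·2 + (-0.5071)·4 + 0.1690·(-3) + (-0.5071)·3 = -2.7045.
u_2 = v_2 + 2.7045·q_1 = (3.8286, 2.6286, -2.5429, 1.6286).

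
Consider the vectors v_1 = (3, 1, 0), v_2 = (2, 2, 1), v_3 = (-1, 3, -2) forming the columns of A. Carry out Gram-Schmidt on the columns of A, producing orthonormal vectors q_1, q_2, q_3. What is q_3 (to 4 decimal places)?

q_3 = (-0.1961, 0.5883, -0.7845)

v_1 = (3, 1, 0); ‖v_1‖ = 3.1623, so q_1 = (0.9487, 0.3162, 0.0000).
q_1·v_2 = 0.9487·2 + 0.3162·2 + 0.0000·1 = 2.5298.
u_2 = v_2 − 2.5298·q_1 = (-0.4000, 1.2000, 1.0000).
‖u_2‖ = 1.6125, so q_2 = (-0.2481, 0.7442, 0.6202).
q_1·v_3 = 0.9487·(-1) + 0.3162·3 + 0.0000·(-2) = 0.0000; q_2·v_3 = (-0.2481)·(-1) + 0.7442·3 + 0.6202·(-2) = 1.2403.
u_3 = v_3 − 0.0000·q_1 − 1.2403·q_2 = (-0.6923, 2.0769, -2.7692).
‖u_3‖ = 3.5301, so q_3 = (-0.1961, 0.5883, -0.7845).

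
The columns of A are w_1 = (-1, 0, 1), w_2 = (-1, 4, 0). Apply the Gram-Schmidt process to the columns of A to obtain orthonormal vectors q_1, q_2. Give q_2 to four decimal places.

w_1 = (-1, 0, 1); ‖w_1‖ = 1.4142, so q_1 = (-0.7071, 0.0000, 0.7071).
q_1·w_2 = (-0.7071)·(-1) + 0.0000·4 + 0.7071·0 = 0.7071.
u_2 = w_2 − 0.7071·q_1 = (-0.5000, 4.0000, -0.5000).
‖u_2‖ = 4.0620, so q_2 = (-0.1231, 0.9847, -0.1231).

q_2 = (-0.1231, 0.9847, -0.1231)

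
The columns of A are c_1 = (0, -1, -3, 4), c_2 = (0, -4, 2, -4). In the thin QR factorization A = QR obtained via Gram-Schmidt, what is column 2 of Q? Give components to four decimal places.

q_2 = (0.0000, -0.9672, -0.0159, -0.2537)

q_1 = c_1/‖c_1‖ = (0, -1, -3, 4)/5.0990 = (0.0000, -0.1961, -0.5883, 0.7845).
r_{12} = q_1·c_2 = -3.5301.
u_2 = c_2 + 3.5301·q_1 = (0.0000, -4.6923, -0.0769, -1.2308).
‖u_2‖ = 4.8516, so q_2 = (0.0000, -0.9672, -0.0159, -0.2537).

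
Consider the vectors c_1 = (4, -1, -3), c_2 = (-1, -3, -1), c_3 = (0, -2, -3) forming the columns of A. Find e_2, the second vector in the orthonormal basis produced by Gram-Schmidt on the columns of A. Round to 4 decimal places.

c_1 = (4, -1, -3); ‖c_1‖ = 5.0990, so e_1 = (0.7845, -0.1961, -0.5883).
e_1·c_2 = 0.7845·(-1) + (-0.1961)·(-3) + (-0.5883)·(-1) = 0.3922.
u_2 = c_2 − 0.3922·e_1 = (-1.3077, -2.9231, -0.7692).
‖u_2‖ = 3.2933, so e_2 = (-0.3971, -0.8876, -0.2336).

e_2 = (-0.3971, -0.8876, -0.2336)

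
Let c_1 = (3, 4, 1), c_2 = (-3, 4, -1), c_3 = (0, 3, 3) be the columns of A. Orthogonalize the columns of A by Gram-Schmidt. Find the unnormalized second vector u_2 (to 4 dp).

c_1 = (3, 4, 1); ‖c_1‖ = 5.0990, so e_1 = (0.5883, 0.7845, 0.1961).
e_1·c_2 = 0.5883·(-3) + 0.7845·4 + 0.1961·(-1) = 1.1767.
u_2 = c_2 − 1.1767·e_1 = (-3.6923, 3.0769, -1.2308).

u_2 = (-3.6923, 3.0769, -1.2308)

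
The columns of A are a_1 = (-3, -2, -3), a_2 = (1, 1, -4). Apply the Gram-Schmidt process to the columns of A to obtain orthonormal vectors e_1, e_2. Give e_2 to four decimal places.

e_2 = (0.4921, 0.4120, -0.7668)

e_1 = a_1/‖a_1‖ = (-3, -2, -3)/4.6904 = (-0.6396, -0.4264, -0.6396).
r_{12} = e_1·a_2 = 1.4924.
u_2 = a_2 − 1.4924·e_1 = (1.9545, 1.6364, -3.0455).
‖u_2‖ = 3.9715, so e_2 = (0.4921, 0.4120, -0.7668).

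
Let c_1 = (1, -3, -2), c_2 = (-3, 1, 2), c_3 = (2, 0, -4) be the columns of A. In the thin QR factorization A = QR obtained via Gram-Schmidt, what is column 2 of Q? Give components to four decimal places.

c_1 = (1, -3, -2); ‖c_1‖ = 3.7417, so e_1 = (0.2673, -0.8018, -0.5345).
e_1·c_2 = 0.2673·(-3) + (-0.8018)·1 + (-0.5345)·2 = -2.6726.
u_2 = c_2 + 2.6726·e_1 = (-2.2857, -1.1429, 0.5714).
‖u_2‖ = 2.6186, so e_2 = (-0.8729, -0.4364, 0.2182).

e_2 = (-0.8729, -0.4364, 0.2182)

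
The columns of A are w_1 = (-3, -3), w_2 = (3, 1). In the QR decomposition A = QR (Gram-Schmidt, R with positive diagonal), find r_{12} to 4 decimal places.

r_{12} = -2.8284

e_1 = w_1/‖w_1‖ = (-3, -3)/4.2426 = (-0.7071, -0.7071).
r_{12} = e_1·w_2 = -2.8284.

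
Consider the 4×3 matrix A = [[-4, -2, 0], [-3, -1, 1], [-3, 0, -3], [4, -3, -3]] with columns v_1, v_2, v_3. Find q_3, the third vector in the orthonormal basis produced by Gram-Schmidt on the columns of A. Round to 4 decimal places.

v_1 = (-4, -3, -3, 4); ‖v_1‖ = 7.0711, so q_1 = (-0.5657, -0.4243, -0.4243, 0.5657).
q_1·v_2 = (-0.5657)·(-2) + (-0.4243)·(-1) + (-0.4243)·0 + 0.5657·(-3) = -0.1414.
u_2 = v_2 + 0.1414·q_1 = (-2.0800, -1.0600, -0.0600, -2.9200).
‖u_2‖ = 3.7390, so q_2 = (-0.5563, -0.2835, -0.0160, -0.7810).
q_1·v_3 = (-0.5657)·0 + (-0.4243)·1 + (-0.4243)·(-3) + 0.5657·(-3) = -0.8485; q_2·v_3 = (-0.5563)·0 + (-0.2835)·1 + (-0.0160)·(-3) + (-0.7810)·(-3) = 2.1075.
u_3 = v_3 + 0.8485·q_1 − 2.1075·q_2 = (0.6924, 1.2375, -3.3262, -0.8741).
‖u_3‖ = 3.7200, so q_3 = (0.1861, 0.3327, -0.8941, -0.2350).

q_3 = (0.1861, 0.3327, -0.8941, -0.2350)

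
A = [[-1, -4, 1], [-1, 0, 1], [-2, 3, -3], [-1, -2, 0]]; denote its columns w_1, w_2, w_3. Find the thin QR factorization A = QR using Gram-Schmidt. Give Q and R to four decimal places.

Q = [[-0.3780, -0.7428, -0.1305], [-0.3780, 0.0000, 0.9249], [-0.7559, 0.5571, -0.3015], [-0.3780, -0.3714, -0.1914]], R = [[2.6458, 0.0000, 1.5119], [0.0000, 5.3852, -2.4140], [0.0000, 0.0000, 1.6990]]

w_1 = (-1, -1, -2, -1); ‖w_1‖ = 2.6458, so e_1 = (-0.3780, -0.3780, -0.7559, -0.3780).
e_1·w_2 = (-0.3780)·(-4) + (-0.3780)·0 + (-0.7559)·3 + (-0.3780)·(-2) = 0.0000.
u_2 = w_2 + 0.0000·e_1 = (-4.0000, 0.0000, 3.0000, -2.0000).
‖u_2‖ = 5.3852, so e_2 = (-0.7428, 0.0000, 0.5571, -0.3714).
e_1·w_3 = (-0.3780)·1 + (-0.3780)·1 + (-0.7559)·(-3) + (-0.3780)·0 = 1.5119; e_2·w_3 = (-0.7428)·1 + 0.0000·1 + 0.5571·(-3) + (-0.3714)·0 = -2.4140.
u_3 = w_3 − 1.5119·e_1 + 2.4140·e_2 = (-0.2217, 1.5714, -0.5123, -0.3251).
‖u_3‖ = 1.6990, so e_3 = (-0.1305, 0.9249, -0.3015, -0.1914).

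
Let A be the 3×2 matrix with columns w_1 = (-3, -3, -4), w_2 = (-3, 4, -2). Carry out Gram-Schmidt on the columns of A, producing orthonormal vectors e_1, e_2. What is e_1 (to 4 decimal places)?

e_1 = (-0.5145, -0.5145, -0.6860)

e_1 = w_1/‖w_1‖ = (-3, -3, -4)/5.8310 = (-0.5145, -0.5145, -0.6860).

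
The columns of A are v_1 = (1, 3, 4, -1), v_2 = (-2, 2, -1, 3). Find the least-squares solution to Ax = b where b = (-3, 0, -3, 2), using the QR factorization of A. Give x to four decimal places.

x = (-0.5472, 0.7421)

v_1 = (1, 3, 4, -1); ‖v_1‖ = 5.1962, so q_1 = (0.1925, 0.5774, 0.7698, -0.1925).
q_1·v_2 = 0.1925·(-2) + 0.5774·2 + 0.7698·(-1) + (-0.1925)·3 = -0.5774.
u_2 = v_2 + 0.5774·q_1 = (-1.8889, 2.3333, -0.5556, 2.8889).
‖u_2‖ = 4.2032, so q_2 = (-0.4494, 0.5551, -0.1322, 0.6873).
Qᵀb = (-3.2717, 3.1193).
Back-substitute: x_2 = 3.1193/4.2032 = 0.7421.
x_1 = (-3.2717 + 0.5774·0.7421)/5.1962 = -0.5472.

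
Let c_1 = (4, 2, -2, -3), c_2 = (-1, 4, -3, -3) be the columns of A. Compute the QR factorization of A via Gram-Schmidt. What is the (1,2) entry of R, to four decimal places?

c_1 = (4, 2, -2, -3); ‖c_1‖ = 5.7446, so q_1 = (0.6963, 0.3482, -0.3482, -0.5222).
r_{12} = q_1·c_2 = 3.3075.

r_{12} = 3.3075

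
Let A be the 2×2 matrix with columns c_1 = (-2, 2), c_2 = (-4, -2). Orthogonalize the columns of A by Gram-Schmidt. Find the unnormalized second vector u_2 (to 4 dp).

q_1 = c_1/‖c_1‖ = (-2, 2)/2.8284 = (-0.7071, 0.7071).
r_{12} = q_1·c_2 = 1.4142.
u_2 = c_2 − 1.4142·q_1 = (-3.0000, -3.0000).

u_2 = (-3.0000, -3.0000)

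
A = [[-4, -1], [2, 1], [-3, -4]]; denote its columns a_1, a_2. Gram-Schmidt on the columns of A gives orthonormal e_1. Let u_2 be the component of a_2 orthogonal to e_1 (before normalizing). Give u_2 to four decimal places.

e_1 = a_1/‖a_1‖ = (-4, 2, -3)/5.3852 = (-0.7428, 0.3714, -0.5571).
r_{12} = e_1·a_2 = 3.3425.
u_2 = a_2 − 3.3425·e_1 = (1.4828, -0.2414, -2.1379).

u_2 = (1.4828, -0.2414, -2.1379)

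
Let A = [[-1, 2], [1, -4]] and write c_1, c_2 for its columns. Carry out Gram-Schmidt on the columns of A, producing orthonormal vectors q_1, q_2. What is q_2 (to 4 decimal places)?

c_1 = (-1, 1); ‖c_1‖ = 1.4142, so q_1 = (-0.7071, 0.7071).
q_1·c_2 = (-0.7071)·2 + 0.7071·(-4) = -4.2426.
u_2 = c_2 + 4.2426·q_1 = (-1.0000, -1.0000).
‖u_2‖ = 1.4142, so q_2 = (-0.7071, -0.7071).

q_2 = (-0.7071, -0.7071)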